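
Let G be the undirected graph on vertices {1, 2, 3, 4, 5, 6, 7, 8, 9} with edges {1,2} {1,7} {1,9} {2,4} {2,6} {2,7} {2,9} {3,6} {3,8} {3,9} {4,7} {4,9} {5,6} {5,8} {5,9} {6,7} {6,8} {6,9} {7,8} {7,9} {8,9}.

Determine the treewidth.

A width-3 tree decomposition is:
Bags: B1 = {2, 6, 7, 9}  B2 = {1, 2, 7, 9}  B3 = {6, 7, 8, 9}  B4 = {2, 4, 7, 9}  B5 = {5, 6, 8, 9}  B6 = {3, 6, 8, 9}
Tree: B1–B2, B1–B3, B2–B4, B3–B5, B5–B6
Every bag has size at most 4, so the width is 4 − 1 = 3 and tw(G) ≤ 3. Conversely, {1, 2, 7, 9} is a clique of size 4, and the vertices of any clique must share a bag in every tree decomposition; so some bag has ≥ 4 vertices and tw(G) ≥ 3. The upper and lower bounds meet at 3, so that is the treewidth.

3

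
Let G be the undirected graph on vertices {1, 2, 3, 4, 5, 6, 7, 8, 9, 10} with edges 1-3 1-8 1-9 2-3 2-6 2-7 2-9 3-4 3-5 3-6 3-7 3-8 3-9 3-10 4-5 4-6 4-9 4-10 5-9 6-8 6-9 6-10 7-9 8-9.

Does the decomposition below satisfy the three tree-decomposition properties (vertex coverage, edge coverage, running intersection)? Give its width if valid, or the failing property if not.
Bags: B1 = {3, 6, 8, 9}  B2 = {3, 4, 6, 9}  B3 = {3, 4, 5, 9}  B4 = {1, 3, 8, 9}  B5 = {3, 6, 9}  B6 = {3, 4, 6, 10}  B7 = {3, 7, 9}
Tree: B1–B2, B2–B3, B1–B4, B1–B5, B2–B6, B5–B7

A tree decomposition must satisfy three properties: every vertex lies in some bag; for every edge, both endpoints lie together in some bag; and for every vertex, the bags containing it form a connected subtree. Here vertex 2 appears in no bag, so the decomposition is invalid.

No — vertex 2 appears in no bag.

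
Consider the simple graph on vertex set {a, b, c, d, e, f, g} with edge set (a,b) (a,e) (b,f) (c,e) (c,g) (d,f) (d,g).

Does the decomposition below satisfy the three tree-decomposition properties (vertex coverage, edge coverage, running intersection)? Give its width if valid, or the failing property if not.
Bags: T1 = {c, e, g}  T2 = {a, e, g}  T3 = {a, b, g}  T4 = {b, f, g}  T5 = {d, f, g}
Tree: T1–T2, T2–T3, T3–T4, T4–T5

Yes; width 2.

Vertex coverage: the bags together contain {a, b, c, d, e, f, g}, the full vertex set. Edge coverage: each edge of G has both endpoints in at least one bag. Running intersection: for every vertex, the bags containing it form a connected subtree. All three properties hold, so this is a valid tree decomposition of width max|bag| − 1 = 2, and hence tw(G) ≤ 2.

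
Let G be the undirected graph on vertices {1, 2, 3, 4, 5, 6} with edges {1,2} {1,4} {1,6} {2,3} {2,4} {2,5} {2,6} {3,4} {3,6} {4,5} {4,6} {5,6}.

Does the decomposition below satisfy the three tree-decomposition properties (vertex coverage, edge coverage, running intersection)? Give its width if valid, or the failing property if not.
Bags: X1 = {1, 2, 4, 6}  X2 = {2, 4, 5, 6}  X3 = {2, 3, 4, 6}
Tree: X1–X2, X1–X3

Yes; width 3.

Checking the three conditions: (i) the bags cover all of {1, 2, 3, 4, 5, 6}; (ii) for each edge, some bag contains both endpoints; (iii) the bags containing any fixed vertex form a subtree. All hold, so the decomposition is valid with width 4 − 1 = 3.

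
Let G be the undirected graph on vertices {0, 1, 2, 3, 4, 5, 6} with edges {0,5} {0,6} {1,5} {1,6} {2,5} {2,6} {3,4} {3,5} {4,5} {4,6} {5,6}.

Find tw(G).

2

A width-2 tree decomposition is:
Bags: B1 = {1, 5, 6}  B2 = {4, 5, 6}  B3 = {2, 5, 6}  B4 = {0, 5, 6}  B5 = {3, 4, 5}
Tree: B1–B2, B1–B3, B1–B4, B2–B5
Every bag has size at most 3, so the width is 3 − 1 = 2 and tw(G) ≤ 2. Conversely, {3, 4, 5} is a clique of size 3, and the vertices of any clique must share a bag in every tree decomposition; so some bag has ≥ 3 vertices and tw(G) ≥ 2. Hence tw(G) = 2 exactly.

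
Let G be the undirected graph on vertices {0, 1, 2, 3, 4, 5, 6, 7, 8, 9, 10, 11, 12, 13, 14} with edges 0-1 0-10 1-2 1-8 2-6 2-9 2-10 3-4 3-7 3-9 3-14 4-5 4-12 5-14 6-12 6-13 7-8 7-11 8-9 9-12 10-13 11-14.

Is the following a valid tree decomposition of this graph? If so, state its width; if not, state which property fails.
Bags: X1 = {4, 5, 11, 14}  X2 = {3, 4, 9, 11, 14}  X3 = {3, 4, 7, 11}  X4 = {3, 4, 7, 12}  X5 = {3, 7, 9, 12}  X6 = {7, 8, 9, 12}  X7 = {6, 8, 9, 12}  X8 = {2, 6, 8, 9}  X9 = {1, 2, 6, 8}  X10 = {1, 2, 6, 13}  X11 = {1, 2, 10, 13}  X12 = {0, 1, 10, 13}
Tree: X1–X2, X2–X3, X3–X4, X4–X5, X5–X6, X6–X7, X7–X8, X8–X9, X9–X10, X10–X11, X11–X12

A tree decomposition must satisfy three properties: every vertex lies in some bag; for every edge, both endpoints lie together in some bag; and for every vertex, the bags containing it form a connected subtree. Here bags containing vertex 9 are not connected in the tree, so the decomposition is invalid.

No — bags containing vertex 9 are not connected in the tree.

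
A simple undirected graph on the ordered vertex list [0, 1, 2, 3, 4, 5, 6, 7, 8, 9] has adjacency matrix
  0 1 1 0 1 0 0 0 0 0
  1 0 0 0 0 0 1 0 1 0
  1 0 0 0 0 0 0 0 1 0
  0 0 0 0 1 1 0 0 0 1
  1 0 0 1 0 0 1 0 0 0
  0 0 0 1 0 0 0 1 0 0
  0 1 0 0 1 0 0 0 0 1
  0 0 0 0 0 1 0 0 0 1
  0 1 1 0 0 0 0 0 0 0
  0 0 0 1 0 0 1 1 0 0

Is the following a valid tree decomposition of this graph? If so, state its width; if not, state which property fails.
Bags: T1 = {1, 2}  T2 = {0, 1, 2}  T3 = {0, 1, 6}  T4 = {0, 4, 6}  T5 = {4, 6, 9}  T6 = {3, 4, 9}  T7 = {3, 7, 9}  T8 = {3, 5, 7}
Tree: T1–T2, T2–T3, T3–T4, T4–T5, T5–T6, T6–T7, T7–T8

No — vertex 8 appears in no bag.

A tree decomposition must satisfy three properties: every vertex lies in some bag; for every edge, both endpoints lie together in some bag; and for every vertex, the bags containing it form a connected subtree. Here vertex 8 appears in no bag, so the decomposition is invalid.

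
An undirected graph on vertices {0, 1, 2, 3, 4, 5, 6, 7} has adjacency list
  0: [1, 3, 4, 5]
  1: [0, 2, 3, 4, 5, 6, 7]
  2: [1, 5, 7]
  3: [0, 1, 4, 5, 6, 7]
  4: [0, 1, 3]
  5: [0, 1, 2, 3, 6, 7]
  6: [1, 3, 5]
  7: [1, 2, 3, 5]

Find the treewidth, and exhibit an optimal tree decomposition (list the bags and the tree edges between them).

The largest bag has 4 vertices, giving width 3; this decomposition certifies tw(G) ≤ 3. For the lower bound, the 4 vertices {1, 2, 5, 7} are pairwise adjacent, and any tree decomposition puts a clique entirely inside one bag — forcing width ≥ 3. The upper and lower bounds meet at 3, so that is the treewidth.

Treewidth 3.
One such decomposition:
Bags: B1 = {1, 3, 5, 7}  B2 = {0, 1, 3, 5}  B3 = {0, 1, 3, 4}  B4 = {1, 3, 5, 6}  B5 = {1, 2, 5, 7}
Tree: B1–B2, B2–B3, B1–B4, B1–B5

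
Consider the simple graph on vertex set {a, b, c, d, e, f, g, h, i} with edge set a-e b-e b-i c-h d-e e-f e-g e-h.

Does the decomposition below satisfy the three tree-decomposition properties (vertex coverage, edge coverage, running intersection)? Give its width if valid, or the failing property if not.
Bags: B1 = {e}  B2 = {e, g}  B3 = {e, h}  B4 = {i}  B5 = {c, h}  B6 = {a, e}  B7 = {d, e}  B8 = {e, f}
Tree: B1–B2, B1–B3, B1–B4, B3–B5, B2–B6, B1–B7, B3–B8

A tree decomposition must satisfy three properties: every vertex lies in some bag; for every edge, both endpoints lie together in some bag; and for every vertex, the bags containing it form a connected subtree. Here vertex b appears in no bag, so the decomposition is invalid.

No — vertex b appears in no bag.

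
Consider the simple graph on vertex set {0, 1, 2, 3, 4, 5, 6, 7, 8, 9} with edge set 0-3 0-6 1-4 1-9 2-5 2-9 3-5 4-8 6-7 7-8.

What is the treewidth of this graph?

A width-2 tree decomposition is:
Bags: B1 = {1, 4, 9}  B2 = {2, 4, 9}  B3 = {2, 4, 5}  B4 = {3, 4, 5}  B5 = {0, 3, 4}  B6 = {0, 4, 6}  B7 = {4, 6, 7}  B8 = {4, 7, 8}
Tree: B1–B2, B2–B3, B3–B4, B4–B5, B5–B6, B6–B7, B7–B8
Every bag has size at most 3, so the width is 3 − 1 = 2 and tw(G) ≤ 2. For the lower bound, G contains the cycle 4–1–9–2–5–3–0–6–7–8–4, so G is not a forest; only forests have treewidth ≤ 1, hence tw(G) ≥ 2. Hence tw(G) = 2 exactly.

2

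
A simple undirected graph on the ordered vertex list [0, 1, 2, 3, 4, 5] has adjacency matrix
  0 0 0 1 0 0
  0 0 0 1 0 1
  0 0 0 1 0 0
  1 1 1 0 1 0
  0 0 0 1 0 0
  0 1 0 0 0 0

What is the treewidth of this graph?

1

A width-1 tree decomposition is:
Bags: B1 = {2, 3}  B2 = {1, 3}  B3 = {1, 5}  B4 = {3, 4}  B5 = {0, 3}
Tree: B1–B2, B2–B3, B1–B4, B2–B5
Each bag holds 2 vertices, so the decomposition has width 1, which upper-bounds the treewidth. Any graph with an edge has treewidth ≥ 1, and G has the edge 3–2. The upper and lower bounds meet at 1, so that is the treewidth.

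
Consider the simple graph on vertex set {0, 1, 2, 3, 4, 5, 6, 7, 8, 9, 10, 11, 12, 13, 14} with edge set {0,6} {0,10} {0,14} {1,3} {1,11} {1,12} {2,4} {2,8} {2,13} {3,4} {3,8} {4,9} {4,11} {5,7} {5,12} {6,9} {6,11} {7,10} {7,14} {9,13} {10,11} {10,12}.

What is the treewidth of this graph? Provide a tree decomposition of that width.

Each bag holds 4 vertices, so the decomposition has width 3, which upper-bounds the treewidth. For the lower bound: the 4 vertex sets {5,7,14}, {12}, {10}, {0,1,6,11} are disjoint, each induces a connected subgraph, and every pair is joined by at least one edge of G. Contracting each set to a single vertex therefore yields K_{4} as a minor, and since treewidth is minor-monotone, tw(G) ≥ tw(K_{4}) = 3. Combining the bounds, tw(G) = 3.

Treewidth 3.
Bags: B1 = {5, 7, 12, 14}  B2 = {7, 10, 12, 14}  B3 = {0, 10, 12, 14}  B4 = {0, 1, 10, 12}  B5 = {0, 1, 10, 11}  B6 = {0, 1, 6, 11}  B7 = {1, 3, 6, 11}  B8 = {3, 4, 6, 11}  B9 = {3, 4, 6, 9}  B10 = {3, 4, 8, 9}  B11 = {2, 4, 8, 9}  B12 = {2, 8, 9, 13}
Tree: B1–B2, B2–B3, B3–B4, B4–B5, B5–B6, B6–B7, B7–B8, B8–B9, B9–B10, B10–B11, B11–B12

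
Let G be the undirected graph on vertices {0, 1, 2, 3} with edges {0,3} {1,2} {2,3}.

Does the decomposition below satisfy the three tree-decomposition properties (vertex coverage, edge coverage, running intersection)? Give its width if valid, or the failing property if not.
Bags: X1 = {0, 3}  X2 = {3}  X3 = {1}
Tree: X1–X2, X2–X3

No — vertex 2 appears in no bag.

A tree decomposition must satisfy three properties: every vertex lies in some bag; for every edge, both endpoints lie together in some bag; and for every vertex, the bags containing it form a connected subtree. Here vertex 2 appears in no bag, so the decomposition is invalid.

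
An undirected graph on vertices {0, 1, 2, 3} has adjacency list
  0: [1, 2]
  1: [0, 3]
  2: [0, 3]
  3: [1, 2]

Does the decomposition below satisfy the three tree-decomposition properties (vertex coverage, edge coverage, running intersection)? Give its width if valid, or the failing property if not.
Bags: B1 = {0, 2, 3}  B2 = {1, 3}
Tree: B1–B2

No — edge (0,1) lies in no bag.

A tree decomposition must satisfy three properties: every vertex lies in some bag; for every edge, both endpoints lie together in some bag; and for every vertex, the bags containing it form a connected subtree. Here edge (0,1) lies in no bag, so the decomposition is invalid.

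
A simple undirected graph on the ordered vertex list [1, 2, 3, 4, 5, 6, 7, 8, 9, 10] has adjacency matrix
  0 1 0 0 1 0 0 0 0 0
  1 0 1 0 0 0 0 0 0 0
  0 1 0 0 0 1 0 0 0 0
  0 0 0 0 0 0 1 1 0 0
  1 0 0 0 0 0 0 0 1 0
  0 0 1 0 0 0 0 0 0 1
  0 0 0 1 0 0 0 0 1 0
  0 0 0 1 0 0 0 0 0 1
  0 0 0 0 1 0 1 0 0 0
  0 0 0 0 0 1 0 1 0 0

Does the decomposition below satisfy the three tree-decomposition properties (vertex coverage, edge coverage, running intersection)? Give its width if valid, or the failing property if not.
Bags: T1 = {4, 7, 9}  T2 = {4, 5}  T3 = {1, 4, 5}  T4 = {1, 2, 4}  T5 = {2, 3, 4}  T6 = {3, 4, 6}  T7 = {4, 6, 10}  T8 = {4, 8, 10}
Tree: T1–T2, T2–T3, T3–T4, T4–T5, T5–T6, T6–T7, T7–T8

No — edge (9,5) lies in no bag.

A tree decomposition must satisfy three properties: every vertex lies in some bag; for every edge, both endpoints lie together in some bag; and for every vertex, the bags containing it form a connected subtree. Here edge (9,5) lies in no bag, so the decomposition is invalid.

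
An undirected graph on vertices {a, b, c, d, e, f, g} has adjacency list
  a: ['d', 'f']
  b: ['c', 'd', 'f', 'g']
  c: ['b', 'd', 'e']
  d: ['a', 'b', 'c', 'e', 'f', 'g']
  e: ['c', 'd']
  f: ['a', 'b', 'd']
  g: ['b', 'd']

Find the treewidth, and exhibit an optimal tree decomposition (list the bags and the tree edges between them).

Treewidth 2.
Bags: B1 = {b, d, f}  B2 = {b, c, d}  B3 = {b, d, g}  B4 = {c, d, e}  B5 = {a, d, f}
Tree: B1–B2, B1–B3, B2–B4, B1–B5

Every bag has size at most 3, so the width is 3 − 1 = 2 and tw(G) ≤ 2. For the lower bound, the 3 vertices {c, d, e} are pairwise adjacent, and any tree decomposition puts a clique entirely inside one bag — forcing width ≥ 2. The upper and lower bounds meet at 2, so that is the treewidth.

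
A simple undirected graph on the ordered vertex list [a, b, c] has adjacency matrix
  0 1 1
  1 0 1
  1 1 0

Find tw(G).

2

A width-2 tree decomposition is:
Bags: B1 = {a, b, c}
Tree: (single bag)
With just one bag of size 3, the width is 3 − 1 = 2, so tw(G) ≤ 2. On the other hand G contains the 3-clique {a, b, c}. A clique must lie in a single bag of any decomposition, so no decomposition can have width below 2. Therefore the treewidth is 2.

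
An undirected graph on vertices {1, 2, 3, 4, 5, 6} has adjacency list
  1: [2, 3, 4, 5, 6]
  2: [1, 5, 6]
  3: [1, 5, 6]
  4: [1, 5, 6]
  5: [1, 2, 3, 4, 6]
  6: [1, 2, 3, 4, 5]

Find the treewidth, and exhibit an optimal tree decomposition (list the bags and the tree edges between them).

Treewidth 3.
One such decomposition:
Bags: B1 = {1, 4, 5, 6}  B2 = {1, 3, 5, 6}  B3 = {1, 2, 5, 6}
Tree: B1–B2, B2–B3

Each bag holds 4 vertices, so the decomposition has width 3, which upper-bounds the treewidth. For the lower bound, the 4 vertices {1, 2, 5, 6} are pairwise adjacent, and any tree decomposition puts a clique entirely inside one bag — forcing width ≥ 3. Combining the bounds, tw(G) = 3.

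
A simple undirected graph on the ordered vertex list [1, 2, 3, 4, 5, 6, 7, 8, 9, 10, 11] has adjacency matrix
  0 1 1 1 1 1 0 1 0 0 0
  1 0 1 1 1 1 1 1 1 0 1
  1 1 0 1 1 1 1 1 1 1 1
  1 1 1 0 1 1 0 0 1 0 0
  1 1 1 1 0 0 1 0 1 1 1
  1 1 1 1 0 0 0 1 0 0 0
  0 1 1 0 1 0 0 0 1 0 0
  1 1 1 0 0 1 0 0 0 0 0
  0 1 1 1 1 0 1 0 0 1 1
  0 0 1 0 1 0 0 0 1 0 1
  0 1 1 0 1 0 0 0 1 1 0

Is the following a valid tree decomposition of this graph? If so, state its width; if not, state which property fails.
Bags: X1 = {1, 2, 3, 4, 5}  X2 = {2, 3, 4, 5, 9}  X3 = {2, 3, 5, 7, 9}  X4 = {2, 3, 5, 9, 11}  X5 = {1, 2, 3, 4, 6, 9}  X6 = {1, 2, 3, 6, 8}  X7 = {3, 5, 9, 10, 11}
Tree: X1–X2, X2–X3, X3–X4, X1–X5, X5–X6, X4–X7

No — bags containing vertex 9 are not connected in the tree.

A tree decomposition must satisfy three properties: every vertex lies in some bag; for every edge, both endpoints lie together in some bag; and for every vertex, the bags containing it form a connected subtree. Here bags containing vertex 9 are not connected in the tree, so the decomposition is invalid.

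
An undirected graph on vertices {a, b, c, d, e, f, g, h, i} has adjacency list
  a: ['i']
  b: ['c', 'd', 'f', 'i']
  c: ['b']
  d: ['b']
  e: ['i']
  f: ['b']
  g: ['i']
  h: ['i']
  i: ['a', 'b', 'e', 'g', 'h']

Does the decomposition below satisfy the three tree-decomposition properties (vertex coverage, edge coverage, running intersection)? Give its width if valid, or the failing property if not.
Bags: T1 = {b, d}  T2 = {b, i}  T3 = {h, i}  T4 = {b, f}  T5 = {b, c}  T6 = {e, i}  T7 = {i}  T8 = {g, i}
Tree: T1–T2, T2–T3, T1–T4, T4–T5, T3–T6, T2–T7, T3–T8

A tree decomposition must satisfy three properties: every vertex lies in some bag; for every edge, both endpoints lie together in some bag; and for every vertex, the bags containing it form a connected subtree. Here vertex a appears in no bag, so the decomposition is invalid.

No — vertex a appears in no bag.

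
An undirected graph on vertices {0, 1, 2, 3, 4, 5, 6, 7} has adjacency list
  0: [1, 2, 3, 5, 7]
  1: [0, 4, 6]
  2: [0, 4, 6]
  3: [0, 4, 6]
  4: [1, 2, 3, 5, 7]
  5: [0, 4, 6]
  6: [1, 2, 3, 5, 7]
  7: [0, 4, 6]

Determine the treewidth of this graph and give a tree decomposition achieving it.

The largest bag has 4 vertices, giving width 3; this decomposition certifies tw(G) ≤ 3. For the lower bound: the 4 vertex sets {2,4}, {1,6}, {0}, {3} are disjoint, each induces a connected subgraph, and every pair is joined by at least one edge of G. Contracting each set to a single vertex therefore yields K_{4} as a minor, and since treewidth is minor-monotone, tw(G) ≥ tw(K_{4}) = 3. The upper and lower bounds meet at 3, so that is the treewidth.

Treewidth 3.
Bags: B1 = {0, 2, 4, 6}  B2 = {0, 1, 4, 6}  B3 = {0, 3, 4, 6}  B4 = {0, 4, 5, 6}  B5 = {0, 4, 6, 7}
Tree: B1–B2, B2–B3, B3–B4, B4–B5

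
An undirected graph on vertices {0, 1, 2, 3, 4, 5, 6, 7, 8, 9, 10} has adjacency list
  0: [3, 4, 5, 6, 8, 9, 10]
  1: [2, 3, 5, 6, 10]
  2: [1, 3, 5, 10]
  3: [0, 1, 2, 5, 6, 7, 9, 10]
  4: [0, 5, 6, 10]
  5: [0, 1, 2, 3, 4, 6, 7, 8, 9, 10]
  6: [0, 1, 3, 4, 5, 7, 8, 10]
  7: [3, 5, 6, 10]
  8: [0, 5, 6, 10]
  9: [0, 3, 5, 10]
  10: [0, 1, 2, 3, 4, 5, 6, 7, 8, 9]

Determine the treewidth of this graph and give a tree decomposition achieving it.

Treewidth 4.
Bags: B1 = {0, 5, 6, 8, 10}  B2 = {0, 3, 5, 6, 10}  B3 = {1, 3, 5, 6, 10}  B4 = {3, 5, 6, 7, 10}  B5 = {0, 3, 5, 9, 10}  B6 = {0, 4, 5, 6, 10}  B7 = {1, 2, 3, 5, 10}
Tree: B1–B2, B2–B3, B2–B4, B2–B5, B2–B6, B3–B7

The largest bag has 5 vertices, giving width 4; this decomposition certifies tw(G) ≤ 4. For the lower bound, the 5 vertices {0, 5, 6, 8, 10} are pairwise adjacent, and any tree decomposition puts a clique entirely inside one bag — forcing width ≥ 4. The upper and lower bounds meet at 4, so that is the treewidth.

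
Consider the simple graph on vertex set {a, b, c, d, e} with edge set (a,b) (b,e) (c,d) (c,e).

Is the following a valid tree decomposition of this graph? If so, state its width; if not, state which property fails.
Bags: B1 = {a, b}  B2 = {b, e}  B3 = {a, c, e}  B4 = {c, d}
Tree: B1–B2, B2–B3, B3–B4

No — bags containing vertex a are not connected in the tree.

A tree decomposition must satisfy three properties: every vertex lies in some bag; for every edge, both endpoints lie together in some bag; and for every vertex, the bags containing it form a connected subtree. Here bags containing vertex a are not connected in the tree, so the decomposition is invalid.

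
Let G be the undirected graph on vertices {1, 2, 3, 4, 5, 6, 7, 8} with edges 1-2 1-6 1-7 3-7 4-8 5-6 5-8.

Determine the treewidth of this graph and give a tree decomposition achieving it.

Treewidth 1.
One such decomposition:
Bags: B1 = {5, 6}  B2 = {5, 8}  B3 = {1, 6}  B4 = {1, 2}  B5 = {1, 7}  B6 = {3, 7}  B7 = {4, 8}
Tree: B1–B2, B1–B3, B3–B4, B3–B5, B5–B6, B2–B7

Every bag has size at most 2, so the width is 2 − 1 = 1 and tw(G) ≤ 1. Since G has at least one edge (e.g. 6–5), it is not an edgeless graph, so tw(G) ≥ 1. Hence tw(G) = 1 exactly.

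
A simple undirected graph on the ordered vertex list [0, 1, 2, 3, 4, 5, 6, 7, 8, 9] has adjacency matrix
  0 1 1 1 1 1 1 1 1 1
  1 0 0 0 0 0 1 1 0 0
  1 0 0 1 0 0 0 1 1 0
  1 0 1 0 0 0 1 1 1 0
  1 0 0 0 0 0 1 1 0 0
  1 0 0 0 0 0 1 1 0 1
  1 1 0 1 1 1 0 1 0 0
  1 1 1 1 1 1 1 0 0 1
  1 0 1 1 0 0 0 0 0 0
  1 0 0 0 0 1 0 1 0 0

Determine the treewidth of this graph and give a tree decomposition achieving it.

Every bag has size at most 4, so the width is 4 − 1 = 3 and tw(G) ≤ 3. For the lower bound, the 4 vertices {0, 2, 3, 8} are pairwise adjacent, and any tree decomposition puts a clique entirely inside one bag — forcing width ≥ 3. Hence tw(G) = 3 exactly.

Treewidth 3.
Bags: B1 = {0, 1, 6, 7}  B2 = {0, 5, 6, 7}  B3 = {0, 5, 7, 9}  B4 = {0, 3, 6, 7}  B5 = {0, 4, 6, 7}  B6 = {0, 2, 3, 7}  B7 = {0, 2, 3, 8}
Tree: B1–B2, B2–B3, B1–B4, B2–B5, B4–B6, B6–B7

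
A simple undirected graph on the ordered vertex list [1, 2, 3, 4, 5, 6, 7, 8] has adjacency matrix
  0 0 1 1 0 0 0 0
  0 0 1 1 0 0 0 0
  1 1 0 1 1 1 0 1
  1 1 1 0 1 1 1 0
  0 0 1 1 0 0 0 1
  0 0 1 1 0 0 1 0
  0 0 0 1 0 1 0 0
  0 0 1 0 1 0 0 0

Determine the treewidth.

A width-2 tree decomposition is:
Bags: B1 = {3, 4, 6}  B2 = {3, 4, 5}  B3 = {4, 6, 7}  B4 = {2, 3, 4}  B5 = {1, 3, 4}  B6 = {3, 5, 8}
Tree: B1–B2, B1–B3, B1–B4, B2–B5, B2–B6
Each bag holds 3 vertices, so the decomposition has width 2, which upper-bounds the treewidth. For the lower bound, the 3 vertices {3, 5, 8} are pairwise adjacent, and any tree decomposition puts a clique entirely inside one bag — forcing width ≥ 2. Combining the bounds, tw(G) = 2.

2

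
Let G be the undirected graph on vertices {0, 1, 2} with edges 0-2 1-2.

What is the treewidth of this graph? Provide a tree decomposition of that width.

Every bag has size at most 2, so the width is 2 − 1 = 1 and tw(G) ≤ 1. G has an edge, so its treewidth is at least 1. Hence tw(G) = 1 exactly.

Treewidth 1.
Bags: B1 = {1, 2}  B2 = {0, 2}
Tree: B1–B2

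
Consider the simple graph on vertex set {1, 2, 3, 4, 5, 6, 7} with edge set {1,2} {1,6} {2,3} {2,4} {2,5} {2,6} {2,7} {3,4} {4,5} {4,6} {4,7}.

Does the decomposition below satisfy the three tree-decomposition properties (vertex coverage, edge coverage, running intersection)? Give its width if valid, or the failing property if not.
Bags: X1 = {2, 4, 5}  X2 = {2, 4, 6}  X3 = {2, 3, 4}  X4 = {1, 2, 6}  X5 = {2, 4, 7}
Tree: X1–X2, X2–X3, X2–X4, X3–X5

Vertex coverage: the bags together contain {1, 2, 3, 4, 5, 6, 7}, the full vertex set. Edge coverage: each edge of G has both endpoints in at least one bag. Running intersection: for every vertex, the bags containing it form a connected subtree. All three properties hold, so this is a valid tree decomposition of width max|bag| − 1 = 2, and hence tw(G) ≤ 2.

Yes; width 2.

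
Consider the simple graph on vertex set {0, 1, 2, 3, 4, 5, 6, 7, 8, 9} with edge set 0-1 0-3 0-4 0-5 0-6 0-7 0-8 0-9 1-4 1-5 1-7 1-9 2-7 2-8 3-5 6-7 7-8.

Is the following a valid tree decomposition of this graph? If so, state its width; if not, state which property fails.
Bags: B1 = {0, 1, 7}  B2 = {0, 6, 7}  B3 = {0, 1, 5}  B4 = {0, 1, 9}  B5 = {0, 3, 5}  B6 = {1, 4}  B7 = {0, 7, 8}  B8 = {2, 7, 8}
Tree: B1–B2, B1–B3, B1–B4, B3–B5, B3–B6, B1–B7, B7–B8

A tree decomposition must satisfy three properties: every vertex lies in some bag; for every edge, both endpoints lie together in some bag; and for every vertex, the bags containing it form a connected subtree. Here edge (0,4) lies in no bag, so the decomposition is invalid.

No — edge (0,4) lies in no bag.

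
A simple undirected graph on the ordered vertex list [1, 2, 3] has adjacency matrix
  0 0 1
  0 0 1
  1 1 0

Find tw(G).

A width-1 tree decomposition is:
Bags: B1 = {1, 3}  B2 = {2, 3}
Tree: B1–B2
The largest bag has 2 vertices, giving width 1; this decomposition certifies tw(G) ≤ 1. Any graph with an edge has treewidth ≥ 1, and G has the edge 3–1. Therefore the treewidth is 1.

1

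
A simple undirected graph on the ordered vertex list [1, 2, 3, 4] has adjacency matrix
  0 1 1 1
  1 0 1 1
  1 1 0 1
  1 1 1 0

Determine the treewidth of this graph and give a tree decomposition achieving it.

Treewidth 3.
Bags: B1 = {1, 2, 3, 4}
Tree: (single bag)

With just one bag of size 4, the width is 4 − 1 = 3, so tw(G) ≤ 3. Conversely, {1, 2, 3, 4} is a clique of size 4, and the vertices of any clique must share a bag in every tree decomposition; so some bag has ≥ 4 vertices and tw(G) ≥ 3. Hence tw(G) = 3 exactly.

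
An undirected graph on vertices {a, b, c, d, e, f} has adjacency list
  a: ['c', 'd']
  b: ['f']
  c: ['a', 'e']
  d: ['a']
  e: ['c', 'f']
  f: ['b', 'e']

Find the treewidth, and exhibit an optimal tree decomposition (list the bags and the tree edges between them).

Every bag has size at most 2, so the width is 2 − 1 = 1 and tw(G) ≤ 1. G has an edge, so its treewidth is at least 1. Hence tw(G) = 1 exactly.

Treewidth 1.
One such decomposition:
Bags: B1 = {b, f}  B2 = {e, f}  B3 = {c, e}  B4 = {a, c}  B5 = {a, d}
Tree: B1–B2, B2–B3, B3–B4, B4–B5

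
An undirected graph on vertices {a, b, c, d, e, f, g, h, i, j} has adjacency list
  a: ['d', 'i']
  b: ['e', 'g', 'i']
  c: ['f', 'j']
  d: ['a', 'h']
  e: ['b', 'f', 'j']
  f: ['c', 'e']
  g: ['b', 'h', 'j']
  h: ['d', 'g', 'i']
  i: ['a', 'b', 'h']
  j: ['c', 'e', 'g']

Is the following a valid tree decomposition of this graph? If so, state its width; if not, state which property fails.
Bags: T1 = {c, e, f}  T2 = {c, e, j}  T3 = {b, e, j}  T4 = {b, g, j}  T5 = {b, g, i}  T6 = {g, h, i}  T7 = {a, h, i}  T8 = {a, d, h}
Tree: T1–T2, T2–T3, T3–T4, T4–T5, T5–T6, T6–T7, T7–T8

Yes; width 2.

Checking the three conditions: (i) the bags cover all of {a, b, c, d, e, f, g, h, i, j}; (ii) for each edge, some bag contains both endpoints; (iii) the bags containing any fixed vertex form a subtree. All hold, so the decomposition is valid with width 3 − 1 = 2.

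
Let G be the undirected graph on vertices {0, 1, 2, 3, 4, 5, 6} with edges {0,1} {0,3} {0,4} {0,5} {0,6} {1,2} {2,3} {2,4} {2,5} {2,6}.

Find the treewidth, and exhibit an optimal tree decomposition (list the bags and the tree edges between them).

Every bag has size at most 3, so the width is 3 − 1 = 2 and tw(G) ≤ 2. For the lower bound, G contains the cycle 0–5–2–4–0, so G is not a forest; only forests have treewidth ≤ 1, hence tw(G) ≥ 2. The upper and lower bounds meet at 2, so that is the treewidth.

Treewidth 2.
Bags: B1 = {0, 2, 5}  B2 = {0, 2, 4}  B3 = {0, 2, 6}  B4 = {0, 2, 3}  B5 = {0, 1, 2}
Tree: B1–B2, B2–B3, B3–B4, B4–B5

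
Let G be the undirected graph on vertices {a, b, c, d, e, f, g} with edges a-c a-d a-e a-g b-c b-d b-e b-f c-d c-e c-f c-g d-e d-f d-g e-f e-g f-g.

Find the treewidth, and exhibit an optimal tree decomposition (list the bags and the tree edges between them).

Treewidth 4.
One such decomposition:
Bags: B1 = {c, d, e, f, g}  B2 = {b, c, d, e, f}  B3 = {a, c, d, e, g}
Tree: B1–B2, B1–B3

The largest bag has 5 vertices, giving width 4; this decomposition certifies tw(G) ≤ 4. For the lower bound, the 5 vertices {c, d, e, f, g} are pairwise adjacent, and any tree decomposition puts a clique entirely inside one bag — forcing width ≥ 4. Therefore the treewidth is 4.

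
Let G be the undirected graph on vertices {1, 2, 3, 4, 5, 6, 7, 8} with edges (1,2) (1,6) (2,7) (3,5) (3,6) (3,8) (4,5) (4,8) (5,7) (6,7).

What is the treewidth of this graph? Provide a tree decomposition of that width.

Treewidth 2.
One such decomposition:
Bags: B1 = {4, 5, 8}  B2 = {3, 5, 8}  B3 = {3, 5, 7}  B4 = {3, 6, 7}  B5 = {2, 6, 7}  B6 = {1, 2, 6}
Tree: B1–B2, B2–B3, B3–B4, B4–B5, B5–B6

Every bag has size at most 3, so the width is 3 − 1 = 2 and tw(G) ≤ 2. Since 4–8–3–5–4 is a cycle in G, G is not acyclic. Forests are exactly the graphs of treewidth ≤ 1, so tw(G) ≥ 2. Combining the bounds, tw(G) = 2.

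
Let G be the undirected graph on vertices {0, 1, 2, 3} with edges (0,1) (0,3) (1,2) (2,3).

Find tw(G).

A width-2 tree decomposition is:
Bags: B1 = {0, 2, 3}  B2 = {0, 1, 2}
Tree: B1–B2
Every bag has size at most 3, so the width is 3 − 1 = 2 and tw(G) ≤ 2. Since 2–3–0–1–2 is a cycle in G, G is not acyclic. Forests are exactly the graphs of treewidth ≤ 1, so tw(G) ≥ 2. Therefore the treewidth is 2.

2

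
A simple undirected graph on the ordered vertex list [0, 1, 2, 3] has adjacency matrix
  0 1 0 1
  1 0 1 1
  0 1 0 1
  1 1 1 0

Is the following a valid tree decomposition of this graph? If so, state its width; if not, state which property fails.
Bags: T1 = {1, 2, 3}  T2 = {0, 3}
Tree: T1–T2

No — edge (1,0) lies in no bag.

A tree decomposition must satisfy three properties: every vertex lies in some bag; for every edge, both endpoints lie together in some bag; and for every vertex, the bags containing it form a connected subtree. Here edge (1,0) lies in no bag, so the decomposition is invalid.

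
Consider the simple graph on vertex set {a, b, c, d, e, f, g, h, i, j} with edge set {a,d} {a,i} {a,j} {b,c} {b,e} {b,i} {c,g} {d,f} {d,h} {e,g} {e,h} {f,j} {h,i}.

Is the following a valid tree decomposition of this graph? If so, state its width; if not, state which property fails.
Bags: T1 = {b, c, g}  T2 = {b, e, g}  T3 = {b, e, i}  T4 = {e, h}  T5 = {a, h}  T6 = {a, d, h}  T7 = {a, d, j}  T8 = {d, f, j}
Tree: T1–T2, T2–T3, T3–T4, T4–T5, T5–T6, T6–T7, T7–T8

A tree decomposition must satisfy three properties: every vertex lies in some bag; for every edge, both endpoints lie together in some bag; and for every vertex, the bags containing it form a connected subtree. Here edge (i,h) lies in no bag, so the decomposition is invalid.

No — edge (i,h) lies in no bag.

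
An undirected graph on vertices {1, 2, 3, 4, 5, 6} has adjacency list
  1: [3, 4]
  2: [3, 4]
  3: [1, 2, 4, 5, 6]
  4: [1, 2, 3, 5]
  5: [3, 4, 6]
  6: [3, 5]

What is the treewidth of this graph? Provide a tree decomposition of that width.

Each bag holds 3 vertices, so the decomposition has width 2, which upper-bounds the treewidth. For the lower bound, the 3 vertices {1, 3, 4} are pairwise adjacent, and any tree decomposition puts a clique entirely inside one bag — forcing width ≥ 2. The upper and lower bounds meet at 2, so that is the treewidth.

Treewidth 2.
One optimal decomposition is:
Bags: B1 = {2, 3, 4}  B2 = {3, 4, 5}  B3 = {3, 5, 6}  B4 = {1, 3, 4}
Tree: B1–B2, B2–B3, B1–B4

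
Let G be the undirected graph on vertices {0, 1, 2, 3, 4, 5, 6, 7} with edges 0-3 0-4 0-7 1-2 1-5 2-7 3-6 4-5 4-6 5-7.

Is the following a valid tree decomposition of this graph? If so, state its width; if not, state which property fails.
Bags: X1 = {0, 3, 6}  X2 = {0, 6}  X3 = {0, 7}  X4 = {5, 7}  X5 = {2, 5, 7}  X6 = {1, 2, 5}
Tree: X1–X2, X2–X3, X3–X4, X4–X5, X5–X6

A tree decomposition must satisfy three properties: every vertex lies in some bag; for every edge, both endpoints lie together in some bag; and for every vertex, the bags containing it form a connected subtree. Here vertex 4 appears in no bag, so the decomposition is invalid.

No — vertex 4 appears in no bag.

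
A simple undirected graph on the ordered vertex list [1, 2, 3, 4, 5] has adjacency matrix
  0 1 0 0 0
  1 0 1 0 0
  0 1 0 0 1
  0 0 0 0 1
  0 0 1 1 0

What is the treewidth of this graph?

1

A width-1 tree decomposition is:
Bags: B1 = {1, 2}  B2 = {2, 3}  B3 = {3, 5}  B4 = {4, 5}
Tree: B1–B2, B2–B3, B3–B4
Every bag has size at most 2, so the width is 2 − 1 = 1 and tw(G) ≤ 1. Any graph with an edge has treewidth ≥ 1, and G has the edge 1–2. The upper and lower bounds meet at 1, so that is the treewidth.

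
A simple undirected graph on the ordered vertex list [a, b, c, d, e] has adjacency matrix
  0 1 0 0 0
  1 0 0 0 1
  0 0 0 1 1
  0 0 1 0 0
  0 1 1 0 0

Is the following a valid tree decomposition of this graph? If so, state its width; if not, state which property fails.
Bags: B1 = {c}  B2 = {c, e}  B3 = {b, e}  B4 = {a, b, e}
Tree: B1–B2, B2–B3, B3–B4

No — vertex d appears in no bag.

A tree decomposition must satisfy three properties: every vertex lies in some bag; for every edge, both endpoints lie together in some bag; and for every vertex, the bags containing it form a connected subtree. Here vertex d appears in no bag, so the decomposition is invalid.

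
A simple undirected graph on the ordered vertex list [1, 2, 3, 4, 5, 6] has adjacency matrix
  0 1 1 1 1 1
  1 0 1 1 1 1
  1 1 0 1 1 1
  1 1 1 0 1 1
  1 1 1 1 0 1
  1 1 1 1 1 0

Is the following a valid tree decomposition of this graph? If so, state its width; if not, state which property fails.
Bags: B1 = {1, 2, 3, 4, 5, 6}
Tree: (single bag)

Every vertex of G appears in some bag (union = {1, 2, 3, 4, 5, 6}); every edge is covered by a bag; and for each vertex v the set of bags containing v is connected in the bag tree. The decomposition is therefore valid. The largest bag has 6 vertices, so the width is 5.

Yes; width 5.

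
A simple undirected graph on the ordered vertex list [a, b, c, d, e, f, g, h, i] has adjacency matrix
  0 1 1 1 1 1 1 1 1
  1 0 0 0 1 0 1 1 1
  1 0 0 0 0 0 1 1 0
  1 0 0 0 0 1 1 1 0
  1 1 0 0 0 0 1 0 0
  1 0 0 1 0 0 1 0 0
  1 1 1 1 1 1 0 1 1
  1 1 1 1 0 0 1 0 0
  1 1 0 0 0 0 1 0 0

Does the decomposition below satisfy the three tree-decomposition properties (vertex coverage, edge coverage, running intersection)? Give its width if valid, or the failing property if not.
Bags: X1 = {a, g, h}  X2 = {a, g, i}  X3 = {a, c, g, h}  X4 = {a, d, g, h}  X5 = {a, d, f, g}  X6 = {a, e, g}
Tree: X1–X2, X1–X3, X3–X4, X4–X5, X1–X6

No — vertex b appears in no bag.

A tree decomposition must satisfy three properties: every vertex lies in some bag; for every edge, both endpoints lie together in some bag; and for every vertex, the bags containing it form a connected subtree. Here vertex b appears in no bag, so the decomposition is invalid.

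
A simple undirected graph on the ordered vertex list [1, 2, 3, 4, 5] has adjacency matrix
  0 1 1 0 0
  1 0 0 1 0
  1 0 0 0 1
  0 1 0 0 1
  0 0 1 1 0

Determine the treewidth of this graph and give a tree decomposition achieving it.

Each bag holds 3 vertices, so the decomposition has width 2, which upper-bounds the treewidth. For the lower bound, G contains the cycle 4–5–3–1–2–4, so G is not a forest; only forests have treewidth ≤ 1, hence tw(G) ≥ 2. Therefore the treewidth is 2.

Treewidth 2.
Bags: B1 = {3, 4, 5}  B2 = {1, 3, 4}  B3 = {1, 2, 4}
Tree: B1–B2, B2–B3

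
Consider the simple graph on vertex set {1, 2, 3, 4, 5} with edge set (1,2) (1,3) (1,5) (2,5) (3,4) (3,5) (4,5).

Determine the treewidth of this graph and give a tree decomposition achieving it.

Treewidth 2.
One such decomposition:
Bags: B1 = {1, 3, 5}  B2 = {3, 4, 5}  B3 = {1, 2, 5}
Tree: B1–B2, B1–B3

Each bag holds 3 vertices, so the decomposition has width 2, which upper-bounds the treewidth. On the other hand G contains the 3-clique {1, 2, 5}. A clique must lie in a single bag of any decomposition, so no decomposition can have width below 2. Therefore the treewidth is 2.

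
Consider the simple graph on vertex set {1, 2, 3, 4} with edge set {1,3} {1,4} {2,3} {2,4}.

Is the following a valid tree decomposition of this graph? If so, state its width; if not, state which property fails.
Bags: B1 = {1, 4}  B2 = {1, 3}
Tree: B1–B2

A tree decomposition must satisfy three properties: every vertex lies in some bag; for every edge, both endpoints lie together in some bag; and for every vertex, the bags containing it form a connected subtree. Here vertex 2 appears in no bag, so the decomposition is invalid.

No — vertex 2 appears in no bag.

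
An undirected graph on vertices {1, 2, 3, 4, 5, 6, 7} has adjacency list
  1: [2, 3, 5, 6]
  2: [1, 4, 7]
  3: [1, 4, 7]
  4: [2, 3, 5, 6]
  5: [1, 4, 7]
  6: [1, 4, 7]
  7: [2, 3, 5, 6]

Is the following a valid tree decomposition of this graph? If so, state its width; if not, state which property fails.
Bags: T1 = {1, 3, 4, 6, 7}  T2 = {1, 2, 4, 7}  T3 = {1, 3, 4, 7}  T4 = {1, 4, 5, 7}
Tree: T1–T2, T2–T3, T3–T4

A tree decomposition must satisfy three properties: every vertex lies in some bag; for every edge, both endpoints lie together in some bag; and for every vertex, the bags containing it form a connected subtree. Here bags containing vertex 3 are not connected in the tree, so the decomposition is invalid.

No — bags containing vertex 3 are not connected in the tree.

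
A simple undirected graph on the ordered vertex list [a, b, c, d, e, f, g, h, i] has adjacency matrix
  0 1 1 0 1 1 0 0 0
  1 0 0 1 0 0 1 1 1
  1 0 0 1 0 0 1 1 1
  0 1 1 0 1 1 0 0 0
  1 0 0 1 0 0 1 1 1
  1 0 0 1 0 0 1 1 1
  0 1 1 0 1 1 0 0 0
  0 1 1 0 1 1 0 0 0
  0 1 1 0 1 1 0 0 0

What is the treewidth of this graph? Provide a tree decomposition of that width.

Treewidth 4.
One such decomposition:
Bags: B1 = {b, c, e, f, h}  B2 = {b, c, e, f, g}  B3 = {b, c, d, e, f}  B4 = {b, c, e, f, i}  B5 = {a, b, c, e, f}
Tree: B1–B2, B2–B3, B3–B4, B4–B5

Each bag holds 5 vertices, so the decomposition has width 4, which upper-bounds the treewidth. For the lower bound: the 5 vertex sets {c,h}, {f,g}, {b,d}, {e}, {i} are disjoint, each induces a connected subgraph, and every pair is joined by at least one edge of G. Contracting each set to a single vertex therefore yields K_{5} as a minor, and since treewidth is minor-monotone, tw(G) ≥ tw(K_{5}) = 4. Combining the bounds, tw(G) = 4.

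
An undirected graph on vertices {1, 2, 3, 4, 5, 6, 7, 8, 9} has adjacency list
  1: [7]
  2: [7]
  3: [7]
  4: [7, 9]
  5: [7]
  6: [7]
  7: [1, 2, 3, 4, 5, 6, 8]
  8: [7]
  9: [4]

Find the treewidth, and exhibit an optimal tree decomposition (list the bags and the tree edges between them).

Each bag holds 2 vertices, so the decomposition has width 1, which upper-bounds the treewidth. Any graph with an edge has treewidth ≥ 1, and G has the edge 4–7. Combining the bounds, tw(G) = 1.

Treewidth 1.
One optimal decomposition is:
Bags: B1 = {4, 7}  B2 = {3, 7}  B3 = {5, 7}  B4 = {1, 7}  B5 = {2, 7}  B6 = {4, 9}  B7 = {6, 7}  B8 = {7, 8}
Tree: B1–B2, B1–B3, B2–B4, B2–B5, B1–B6, B3–B7, B7–B8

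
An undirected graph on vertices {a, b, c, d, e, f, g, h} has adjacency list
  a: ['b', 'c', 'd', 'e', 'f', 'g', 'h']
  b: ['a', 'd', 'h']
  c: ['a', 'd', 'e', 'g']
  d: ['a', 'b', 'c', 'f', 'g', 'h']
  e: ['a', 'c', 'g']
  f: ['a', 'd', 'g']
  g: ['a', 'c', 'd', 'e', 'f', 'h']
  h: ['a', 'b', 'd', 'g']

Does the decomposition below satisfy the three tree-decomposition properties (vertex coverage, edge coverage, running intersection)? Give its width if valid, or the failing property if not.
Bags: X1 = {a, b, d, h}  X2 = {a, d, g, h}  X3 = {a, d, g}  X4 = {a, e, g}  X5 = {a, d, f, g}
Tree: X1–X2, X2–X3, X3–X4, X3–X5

No — vertex c appears in no bag.

A tree decomposition must satisfy three properties: every vertex lies in some bag; for every edge, both endpoints lie together in some bag; and for every vertex, the bags containing it form a connected subtree. Here vertex c appears in no bag, so the decomposition is invalid.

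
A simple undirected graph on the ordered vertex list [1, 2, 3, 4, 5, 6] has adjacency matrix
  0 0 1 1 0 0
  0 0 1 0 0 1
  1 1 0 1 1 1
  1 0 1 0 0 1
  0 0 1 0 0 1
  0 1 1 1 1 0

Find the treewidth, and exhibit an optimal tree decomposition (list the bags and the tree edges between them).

Each bag holds 3 vertices, so the decomposition has width 2, which upper-bounds the treewidth. Conversely, {1, 3, 4} is a clique of size 3, and the vertices of any clique must share a bag in every tree decomposition; so some bag has ≥ 3 vertices and tw(G) ≥ 2. Therefore the treewidth is 2.

Treewidth 2.
One such decomposition:
Bags: B1 = {2, 3, 6}  B2 = {3, 4, 6}  B3 = {1, 3, 4}  B4 = {3, 5, 6}
Tree: B1–B2, B2–B3, B1–B4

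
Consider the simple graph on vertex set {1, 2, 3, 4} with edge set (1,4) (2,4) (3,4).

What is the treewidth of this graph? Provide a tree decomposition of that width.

Each bag holds 2 vertices, so the decomposition has width 1, which upper-bounds the treewidth. Since G has at least one edge (e.g. 3–4), it is not an edgeless graph, so tw(G) ≥ 1. Hence tw(G) = 1 exactly.

Treewidth 1.
Bags: B1 = {3, 4}  B2 = {1, 4}  B3 = {2, 4}
Tree: B1–B2, B1–B3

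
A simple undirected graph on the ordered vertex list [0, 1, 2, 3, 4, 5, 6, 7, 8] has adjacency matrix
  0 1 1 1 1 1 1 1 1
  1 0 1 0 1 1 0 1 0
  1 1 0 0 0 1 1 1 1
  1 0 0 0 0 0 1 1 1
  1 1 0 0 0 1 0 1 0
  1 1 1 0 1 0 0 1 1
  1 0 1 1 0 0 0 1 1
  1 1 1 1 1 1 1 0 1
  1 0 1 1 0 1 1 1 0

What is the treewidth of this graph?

4

A width-4 tree decomposition is:
Bags: B1 = {0, 2, 6, 7, 8}  B2 = {0, 3, 6, 7, 8}  B3 = {0, 2, 5, 7, 8}  B4 = {0, 1, 2, 5, 7}  B5 = {0, 1, 4, 5, 7}
Tree: B1–B2, B1–B3, B3–B4, B4–B5
Every bag has size at most 5, so the width is 5 − 1 = 4 and tw(G) ≤ 4. Conversely, {0, 2, 5, 7, 8} is a clique of size 5, and the vertices of any clique must share a bag in every tree decomposition; so some bag has ≥ 5 vertices and tw(G) ≥ 4. Hence tw(G) = 4 exactly.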